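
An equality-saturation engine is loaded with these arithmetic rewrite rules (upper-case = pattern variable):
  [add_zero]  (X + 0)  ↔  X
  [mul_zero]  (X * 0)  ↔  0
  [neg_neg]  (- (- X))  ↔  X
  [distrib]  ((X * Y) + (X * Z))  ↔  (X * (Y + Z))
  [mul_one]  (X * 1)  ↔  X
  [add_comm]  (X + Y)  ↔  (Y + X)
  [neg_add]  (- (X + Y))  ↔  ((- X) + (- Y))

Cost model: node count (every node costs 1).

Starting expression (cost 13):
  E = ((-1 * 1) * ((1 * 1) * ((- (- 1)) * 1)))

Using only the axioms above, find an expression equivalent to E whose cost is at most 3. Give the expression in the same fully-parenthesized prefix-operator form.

step 1: neg_neg (→) rewrites (- (- 1)) into 1, now ((-1 * 1) * ((1 * 1) * (1 * 1)))
step 2: mul_one (→) rewrites (1 * 1) into 1, now ((-1 * 1) * ((1 * 1) * 1))
step 3: mul_one (→) rewrites ((1 * 1) * 1) into (1 * 1), now ((-1 * 1) * (1 * 1))
step 4: mul_one (→) rewrites (1 * 1) into 1, now ((-1 * 1) * 1)
step 5: mul_one (→) rewrites (-1 * 1) into -1, reaching cost 3 (bound 3)

(-1 * 1)   [cost 3]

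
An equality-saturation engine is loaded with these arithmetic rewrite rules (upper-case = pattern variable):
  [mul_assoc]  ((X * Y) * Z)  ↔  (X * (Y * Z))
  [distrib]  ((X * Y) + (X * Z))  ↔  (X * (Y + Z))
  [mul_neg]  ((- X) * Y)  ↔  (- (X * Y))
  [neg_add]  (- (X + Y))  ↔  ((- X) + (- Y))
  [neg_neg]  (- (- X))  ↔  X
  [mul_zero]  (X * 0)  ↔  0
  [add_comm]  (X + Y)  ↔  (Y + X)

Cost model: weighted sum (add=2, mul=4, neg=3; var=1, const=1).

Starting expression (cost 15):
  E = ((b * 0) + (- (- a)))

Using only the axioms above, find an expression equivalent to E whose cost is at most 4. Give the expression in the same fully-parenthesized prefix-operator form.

(1) (- (- a))  =[neg_neg →]=  a    ⊢ ((b * 0) + a)
(2) ((b * 0) + a)  =[add_comm →]=  (a + (b * 0))
(3) (b * 0)  =[mul_zero →]=  0    ⊢ cost 4, within 4

(a + 0)   [cost 4]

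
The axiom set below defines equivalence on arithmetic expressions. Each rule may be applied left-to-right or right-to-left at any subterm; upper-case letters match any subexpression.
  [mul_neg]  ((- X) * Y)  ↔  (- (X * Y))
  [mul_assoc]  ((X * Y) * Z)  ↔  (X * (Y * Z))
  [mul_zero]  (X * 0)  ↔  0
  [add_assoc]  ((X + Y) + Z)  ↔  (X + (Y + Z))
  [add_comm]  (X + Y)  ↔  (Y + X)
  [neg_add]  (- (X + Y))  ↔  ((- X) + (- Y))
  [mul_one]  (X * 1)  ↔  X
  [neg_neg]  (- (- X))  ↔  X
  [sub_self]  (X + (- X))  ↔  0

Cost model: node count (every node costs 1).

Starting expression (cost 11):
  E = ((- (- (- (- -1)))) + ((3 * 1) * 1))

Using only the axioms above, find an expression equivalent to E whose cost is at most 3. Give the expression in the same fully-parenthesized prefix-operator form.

1. [neg_neg →] (- (- -1))  →  -1;  E = ((- (- -1)) + ((3 * 1) * 1))
2. [mul_one →] (3 * 1)  →  3;  E = ((- (- -1)) + (3 * 1))
3. [neg_neg →] (- (- -1))  →  -1;  E = (-1 + (3 * 1))
4. [mul_one →] (3 * 1)  →  3;  cost 3 ≤ 3, done

(-1 + 3)   [cost 3]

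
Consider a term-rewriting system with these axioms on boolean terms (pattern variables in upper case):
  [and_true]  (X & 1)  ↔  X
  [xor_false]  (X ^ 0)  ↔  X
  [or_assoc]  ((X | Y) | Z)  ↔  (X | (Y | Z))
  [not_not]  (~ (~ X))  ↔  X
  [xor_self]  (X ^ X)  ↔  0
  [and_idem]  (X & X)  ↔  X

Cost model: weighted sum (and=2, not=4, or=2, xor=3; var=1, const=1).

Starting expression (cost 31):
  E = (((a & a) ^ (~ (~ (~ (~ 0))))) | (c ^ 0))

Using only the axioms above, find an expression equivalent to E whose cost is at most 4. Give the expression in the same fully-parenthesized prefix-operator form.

(a | c)   [cost 4]

(1) (~ (~ (~ 0)))  =[not_not →]=  (~ 0)    ⊢ (((a & a) ^ (~ (~ 0))) | (c ^ 0))
(2) (~ (~ 0))  =[not_not →]=  0    ⊢ (((a & a) ^ 0) | (c ^ 0))
(3) ((a & a) ^ 0)  =[xor_false →]=  (a & a)    ⊢ ((a & a) | (c ^ 0))
(4) (c ^ 0)  =[xor_false →]=  c    ⊢ ((a & a) | c)
(5) (a & a)  =[and_idem →]=  a    ⊢ cost 4, within 4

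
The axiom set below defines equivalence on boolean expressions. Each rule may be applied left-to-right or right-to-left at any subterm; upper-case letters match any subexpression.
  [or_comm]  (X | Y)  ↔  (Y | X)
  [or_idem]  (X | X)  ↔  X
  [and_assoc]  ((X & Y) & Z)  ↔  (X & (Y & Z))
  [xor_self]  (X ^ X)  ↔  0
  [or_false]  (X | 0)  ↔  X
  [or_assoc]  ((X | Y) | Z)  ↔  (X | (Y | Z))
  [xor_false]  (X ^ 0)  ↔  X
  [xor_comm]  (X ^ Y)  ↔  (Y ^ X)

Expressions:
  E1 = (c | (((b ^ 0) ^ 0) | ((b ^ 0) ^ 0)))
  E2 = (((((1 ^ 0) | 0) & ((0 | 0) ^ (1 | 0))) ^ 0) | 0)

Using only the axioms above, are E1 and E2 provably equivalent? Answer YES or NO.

NO

Every axiom is a valid identity, so a rewrite proof would force E1 and E2 to agree under every assignment.
At b=0, c=0: E1 = 0 but E2 = 1; they differ, so no derivation exists.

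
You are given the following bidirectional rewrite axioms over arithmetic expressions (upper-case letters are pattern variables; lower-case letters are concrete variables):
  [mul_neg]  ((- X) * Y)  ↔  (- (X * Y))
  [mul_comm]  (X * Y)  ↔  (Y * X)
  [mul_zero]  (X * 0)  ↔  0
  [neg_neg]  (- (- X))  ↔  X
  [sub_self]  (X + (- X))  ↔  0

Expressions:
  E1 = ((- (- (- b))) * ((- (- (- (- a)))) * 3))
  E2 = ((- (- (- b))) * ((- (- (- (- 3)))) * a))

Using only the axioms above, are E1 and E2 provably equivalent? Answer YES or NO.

step 1: neg_neg (→) rewrites (- (- (- (- a)))) into (- (- a)), now ((- (- (- b))) * ((- (- a)) * 3))
step 2: neg_neg (→) rewrites (- (- (- b))) into (- b), now ((- b) * ((- (- a)) * 3))
step 3: neg_neg (→) rewrites (- (- a)) into a, now ((- b) * (a * 3))
step 4: neg_neg (←) rewrites 3 into (- (- 3)), now ((- b) * (a * (- (- 3))))
step 5: mul_comm (→) rewrites (a * (- (- 3))) into ((- (- 3)) * a), now ((- b) * ((- (- 3)) * a))
step 6: neg_neg (←) rewrites b into (- (- b)), now ((- (- (- b))) * ((- (- 3)) * a))
step 7: neg_neg (←) rewrites (- (- 3)) into (- (- (- (- 3)))), which is E2

YES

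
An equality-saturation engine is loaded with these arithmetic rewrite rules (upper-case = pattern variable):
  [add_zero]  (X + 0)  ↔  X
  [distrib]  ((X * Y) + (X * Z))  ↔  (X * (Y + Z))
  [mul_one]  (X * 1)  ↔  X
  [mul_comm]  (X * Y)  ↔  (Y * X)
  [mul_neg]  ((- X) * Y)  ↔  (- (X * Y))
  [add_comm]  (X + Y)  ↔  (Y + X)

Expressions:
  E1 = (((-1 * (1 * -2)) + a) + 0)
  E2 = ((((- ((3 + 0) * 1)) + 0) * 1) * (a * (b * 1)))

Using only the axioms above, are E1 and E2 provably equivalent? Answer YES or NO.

All listed rules preserve value, hence provable equivalence implies equal values everywhere; look for a separating assignment.
a=0, b=0 gives E1 ↦ 2, E2 ↦ 0; values differ ⇒ not provably equivalent.

NO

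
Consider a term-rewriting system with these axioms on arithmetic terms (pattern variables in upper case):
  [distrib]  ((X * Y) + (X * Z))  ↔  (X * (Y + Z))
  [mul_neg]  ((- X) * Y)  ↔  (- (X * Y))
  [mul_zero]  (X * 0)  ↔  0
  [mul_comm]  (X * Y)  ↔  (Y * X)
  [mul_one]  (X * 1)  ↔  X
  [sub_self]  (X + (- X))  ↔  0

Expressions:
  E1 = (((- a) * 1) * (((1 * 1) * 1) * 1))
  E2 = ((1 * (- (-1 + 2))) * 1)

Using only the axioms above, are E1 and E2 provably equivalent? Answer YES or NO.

Every axiom is a valid identity, so a rewrite proof would force E1 and E2 to agree under every assignment.
At a=0: E1 = 0 but E2 = -1; they differ, so no derivation exists.

NO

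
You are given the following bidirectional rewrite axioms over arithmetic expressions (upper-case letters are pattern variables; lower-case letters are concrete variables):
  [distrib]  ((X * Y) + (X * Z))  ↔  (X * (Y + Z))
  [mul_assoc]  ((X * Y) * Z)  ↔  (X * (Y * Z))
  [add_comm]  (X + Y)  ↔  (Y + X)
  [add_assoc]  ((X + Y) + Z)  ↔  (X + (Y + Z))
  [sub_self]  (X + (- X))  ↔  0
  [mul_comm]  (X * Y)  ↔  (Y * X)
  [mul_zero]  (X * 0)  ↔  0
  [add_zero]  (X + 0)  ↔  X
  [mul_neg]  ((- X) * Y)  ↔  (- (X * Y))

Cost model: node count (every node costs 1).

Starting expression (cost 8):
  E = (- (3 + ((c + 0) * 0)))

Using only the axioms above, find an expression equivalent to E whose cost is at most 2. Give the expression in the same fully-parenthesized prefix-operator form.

step 1: add_zero (→) rewrites (c + 0) into c, now (- (3 + (c * 0)))
step 2: mul_zero (→) rewrites (c * 0) into 0, now (- (3 + 0))
step 3: add_zero (→) rewrites (3 + 0) into 3, reaching cost 2 (bound 2)

(- 3)   [cost 2]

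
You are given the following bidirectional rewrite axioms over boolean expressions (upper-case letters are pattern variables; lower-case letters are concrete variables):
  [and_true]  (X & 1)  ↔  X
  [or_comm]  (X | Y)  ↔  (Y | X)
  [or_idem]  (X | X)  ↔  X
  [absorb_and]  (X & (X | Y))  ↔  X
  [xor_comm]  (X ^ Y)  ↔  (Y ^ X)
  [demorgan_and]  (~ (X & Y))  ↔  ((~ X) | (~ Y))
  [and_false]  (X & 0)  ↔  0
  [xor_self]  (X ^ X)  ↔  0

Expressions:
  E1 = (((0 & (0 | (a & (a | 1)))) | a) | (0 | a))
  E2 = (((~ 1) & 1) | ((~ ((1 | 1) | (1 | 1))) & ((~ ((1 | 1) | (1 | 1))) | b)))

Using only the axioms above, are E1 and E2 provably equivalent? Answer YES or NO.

NO

All listed rules preserve value, hence provable equivalence implies equal values everywhere; look for a separating assignment.
a=1, b=0 gives E1 ↦ 1, E2 ↦ 0; values differ ⇒ not provably equivalent.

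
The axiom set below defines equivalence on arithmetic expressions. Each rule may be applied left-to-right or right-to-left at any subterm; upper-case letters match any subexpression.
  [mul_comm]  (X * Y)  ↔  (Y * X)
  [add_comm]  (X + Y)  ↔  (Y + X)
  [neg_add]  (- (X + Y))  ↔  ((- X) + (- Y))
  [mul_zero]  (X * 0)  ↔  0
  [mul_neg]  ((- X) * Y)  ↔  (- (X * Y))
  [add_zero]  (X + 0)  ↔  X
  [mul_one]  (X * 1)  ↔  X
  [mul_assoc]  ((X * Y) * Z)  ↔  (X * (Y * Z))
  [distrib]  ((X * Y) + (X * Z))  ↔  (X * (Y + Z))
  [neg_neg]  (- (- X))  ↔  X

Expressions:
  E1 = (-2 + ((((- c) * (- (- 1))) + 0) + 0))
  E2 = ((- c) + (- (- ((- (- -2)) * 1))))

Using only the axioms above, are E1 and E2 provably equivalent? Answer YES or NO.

step 1: neg_neg (→) rewrites (- (- 1)) into 1, now (-2 + ((((- c) * 1) + 0) + 0))
step 2: mul_one (→) rewrites ((- c) * 1) into (- c), now (-2 + (((- c) + 0) + 0))
step 3: add_zero (→) rewrites ((- c) + 0) into (- c), now (-2 + ((- c) + 0))
step 4: add_comm (→) rewrites (-2 + ((- c) + 0)) into (((- c) + 0) + -2)
step 5: add_zero (→) rewrites ((- c) + 0) into (- c), now ((- c) + -2)
step 6: neg_neg (←) rewrites -2 into (- (- -2)), now ((- c) + (- (- -2)))
step 7: neg_neg (←) rewrites -2 into (- (- -2)), now ((- c) + (- (- (- (- -2)))))
step 8: mul_one (←) rewrites (- (- -2)) into ((- (- -2)) * 1), which is E2

YES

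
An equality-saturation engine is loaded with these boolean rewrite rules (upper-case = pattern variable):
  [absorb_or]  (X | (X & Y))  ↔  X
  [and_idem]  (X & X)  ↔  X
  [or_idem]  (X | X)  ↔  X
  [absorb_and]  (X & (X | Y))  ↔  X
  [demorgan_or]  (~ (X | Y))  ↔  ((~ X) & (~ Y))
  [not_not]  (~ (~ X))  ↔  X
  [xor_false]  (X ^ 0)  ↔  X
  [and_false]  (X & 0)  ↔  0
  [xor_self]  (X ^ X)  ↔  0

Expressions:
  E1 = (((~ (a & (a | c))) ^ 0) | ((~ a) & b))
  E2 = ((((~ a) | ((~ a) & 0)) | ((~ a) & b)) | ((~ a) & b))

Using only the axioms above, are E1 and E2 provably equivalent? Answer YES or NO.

YES

1. [absorb_and →] (a & (a | c))  →  a;  E1 = (((~ a) ^ 0) | ((~ a) & b))
2. [xor_false →] ((~ a) ^ 0)  →  (~ a);  E1 = ((~ a) | ((~ a) & b))
3. [absorb_or ←] (~ a)  →  ((~ a) | ((~ a) & b));  E1 = (((~ a) | ((~ a) & b)) | ((~ a) & b))
4. [absorb_or ←] (~ a)  →  ((~ a) | ((~ a) & 0));  this is E2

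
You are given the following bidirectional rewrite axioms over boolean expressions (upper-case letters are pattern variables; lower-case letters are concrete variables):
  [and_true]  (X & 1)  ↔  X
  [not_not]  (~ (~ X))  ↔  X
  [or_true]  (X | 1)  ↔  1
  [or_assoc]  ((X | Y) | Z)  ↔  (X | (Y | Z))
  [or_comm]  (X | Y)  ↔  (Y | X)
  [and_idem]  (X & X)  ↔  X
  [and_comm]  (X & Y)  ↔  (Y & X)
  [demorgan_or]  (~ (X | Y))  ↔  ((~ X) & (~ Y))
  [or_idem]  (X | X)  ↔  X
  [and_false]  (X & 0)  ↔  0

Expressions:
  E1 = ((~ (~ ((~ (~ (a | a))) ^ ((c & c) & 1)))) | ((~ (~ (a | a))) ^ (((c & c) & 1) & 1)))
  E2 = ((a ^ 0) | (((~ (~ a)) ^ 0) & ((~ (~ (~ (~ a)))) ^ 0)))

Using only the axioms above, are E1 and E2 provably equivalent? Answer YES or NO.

The axioms are sound identities: if E1 ↔* E2 then E1 and E2 evaluate identically under any assignment.
Under a=0, c=1: E1 evaluates to 1, E2 to 0. Distinct ⇒ no rewrite sequence connects them.

NO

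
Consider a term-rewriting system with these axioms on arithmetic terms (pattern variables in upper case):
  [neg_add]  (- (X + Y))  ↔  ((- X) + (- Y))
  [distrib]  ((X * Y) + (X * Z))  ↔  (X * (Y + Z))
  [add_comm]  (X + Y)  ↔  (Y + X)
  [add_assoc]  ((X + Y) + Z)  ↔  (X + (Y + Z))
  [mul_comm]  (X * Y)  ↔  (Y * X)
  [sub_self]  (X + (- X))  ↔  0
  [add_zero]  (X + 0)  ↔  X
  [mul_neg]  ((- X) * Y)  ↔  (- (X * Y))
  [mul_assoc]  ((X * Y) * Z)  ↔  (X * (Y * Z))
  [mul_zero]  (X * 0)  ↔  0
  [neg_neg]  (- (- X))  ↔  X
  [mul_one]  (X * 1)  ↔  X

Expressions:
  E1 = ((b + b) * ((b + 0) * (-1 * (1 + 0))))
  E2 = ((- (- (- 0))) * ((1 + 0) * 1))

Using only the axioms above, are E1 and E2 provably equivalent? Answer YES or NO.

NO

All listed rules preserve value, hence provable equivalence implies equal values everywhere; look for a separating assignment.
b=1 gives E1 ↦ -2, E2 ↦ 0; values differ ⇒ not provably equivalent.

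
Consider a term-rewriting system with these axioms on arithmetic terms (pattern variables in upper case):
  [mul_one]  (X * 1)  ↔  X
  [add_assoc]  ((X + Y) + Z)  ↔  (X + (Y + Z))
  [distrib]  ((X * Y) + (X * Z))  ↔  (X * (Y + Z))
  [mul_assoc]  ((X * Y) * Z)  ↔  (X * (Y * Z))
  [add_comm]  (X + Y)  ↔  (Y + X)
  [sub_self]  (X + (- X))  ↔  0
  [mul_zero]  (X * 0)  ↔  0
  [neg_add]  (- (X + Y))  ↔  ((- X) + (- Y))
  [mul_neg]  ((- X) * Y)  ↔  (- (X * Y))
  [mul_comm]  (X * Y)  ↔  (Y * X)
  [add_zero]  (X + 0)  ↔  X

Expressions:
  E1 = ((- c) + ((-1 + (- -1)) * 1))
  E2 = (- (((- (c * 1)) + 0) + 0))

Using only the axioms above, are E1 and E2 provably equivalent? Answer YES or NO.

The axioms are sound identities: if E1 ↔* E2 then E1 and E2 evaluate identically under any assignment.
Under c=1: E1 evaluates to -1, E2 to 1. Distinct ⇒ no rewrite sequence connects them.

NO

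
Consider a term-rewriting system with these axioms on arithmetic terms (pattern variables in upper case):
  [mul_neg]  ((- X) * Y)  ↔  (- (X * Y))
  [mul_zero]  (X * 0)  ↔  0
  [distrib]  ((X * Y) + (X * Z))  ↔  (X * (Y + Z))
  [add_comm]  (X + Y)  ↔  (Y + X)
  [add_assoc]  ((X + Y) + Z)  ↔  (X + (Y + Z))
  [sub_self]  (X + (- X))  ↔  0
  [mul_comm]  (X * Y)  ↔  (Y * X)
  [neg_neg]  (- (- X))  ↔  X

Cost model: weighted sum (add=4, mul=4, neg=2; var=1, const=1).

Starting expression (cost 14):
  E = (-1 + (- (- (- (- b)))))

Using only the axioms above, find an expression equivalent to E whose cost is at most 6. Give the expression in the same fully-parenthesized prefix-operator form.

(b + -1)   [cost 6]

step 1: add_comm (→) rewrites (-1 + (- (- (- (- b))))) into ((- (- (- (- b)))) + -1)
step 2: neg_neg (→) rewrites (- (- b)) into b, now ((- (- b)) + -1)
step 3: neg_neg (→) rewrites (- (- b)) into b, reaching cost 6 (bound 6)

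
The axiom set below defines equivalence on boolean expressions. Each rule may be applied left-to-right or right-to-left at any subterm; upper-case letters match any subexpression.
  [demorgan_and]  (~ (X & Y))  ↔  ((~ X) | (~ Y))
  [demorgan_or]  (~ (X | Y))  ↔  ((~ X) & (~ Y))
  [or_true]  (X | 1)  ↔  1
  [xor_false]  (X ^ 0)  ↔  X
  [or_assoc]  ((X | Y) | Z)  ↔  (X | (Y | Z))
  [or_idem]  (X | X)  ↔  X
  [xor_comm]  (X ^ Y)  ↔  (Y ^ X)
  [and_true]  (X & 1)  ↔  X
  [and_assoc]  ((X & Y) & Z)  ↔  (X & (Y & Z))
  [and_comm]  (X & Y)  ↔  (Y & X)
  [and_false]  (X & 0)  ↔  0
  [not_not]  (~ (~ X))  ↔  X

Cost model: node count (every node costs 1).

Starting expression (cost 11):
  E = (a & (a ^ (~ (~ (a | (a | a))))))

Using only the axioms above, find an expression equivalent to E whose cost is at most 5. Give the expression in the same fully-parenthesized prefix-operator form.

(a & (a ^ a))   [cost 5]

1. [or_idem →] (a | a)  →  a;  E = (a & (a ^ (~ (~ (a | a)))))
2. [or_idem →] (a | a)  →  a;  E = (a & (a ^ (~ (~ a))))
3. [not_not →] (~ (~ a))  →  a;  cost 5 ≤ 5, done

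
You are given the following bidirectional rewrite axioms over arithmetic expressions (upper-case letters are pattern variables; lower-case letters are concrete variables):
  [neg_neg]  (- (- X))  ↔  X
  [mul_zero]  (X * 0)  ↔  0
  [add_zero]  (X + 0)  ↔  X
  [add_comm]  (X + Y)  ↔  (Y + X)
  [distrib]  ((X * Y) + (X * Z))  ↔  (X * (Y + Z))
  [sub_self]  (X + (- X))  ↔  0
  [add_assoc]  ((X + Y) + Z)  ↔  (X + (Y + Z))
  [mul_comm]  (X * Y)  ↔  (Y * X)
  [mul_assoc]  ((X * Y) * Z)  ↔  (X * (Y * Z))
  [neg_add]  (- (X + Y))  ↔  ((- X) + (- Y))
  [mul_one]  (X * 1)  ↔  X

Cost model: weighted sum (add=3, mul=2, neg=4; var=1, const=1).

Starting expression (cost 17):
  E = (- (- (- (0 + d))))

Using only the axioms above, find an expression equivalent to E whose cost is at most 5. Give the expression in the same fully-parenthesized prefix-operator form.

step 1: add_comm (→) rewrites (0 + d) into (d + 0), now (- (- (- (d + 0))))
step 2: add_zero (→) rewrites (d + 0) into d, now (- (- (- d)))
step 3: neg_neg (→) rewrites (- (- d)) into d, reaching cost 5 (bound 5)

(- d)   [cost 5]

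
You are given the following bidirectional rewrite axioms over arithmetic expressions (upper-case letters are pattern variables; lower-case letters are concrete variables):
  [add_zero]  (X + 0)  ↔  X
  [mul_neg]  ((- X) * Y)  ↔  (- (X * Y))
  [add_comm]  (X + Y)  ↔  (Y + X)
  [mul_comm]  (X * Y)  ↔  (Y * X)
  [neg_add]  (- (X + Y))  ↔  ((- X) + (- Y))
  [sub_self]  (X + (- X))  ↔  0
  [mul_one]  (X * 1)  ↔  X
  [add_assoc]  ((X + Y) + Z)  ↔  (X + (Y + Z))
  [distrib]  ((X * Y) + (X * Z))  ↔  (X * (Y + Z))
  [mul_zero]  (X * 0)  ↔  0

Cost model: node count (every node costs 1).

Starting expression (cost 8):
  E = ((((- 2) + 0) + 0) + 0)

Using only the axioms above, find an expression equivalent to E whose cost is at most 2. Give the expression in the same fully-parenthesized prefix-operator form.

1. [add_zero →] ((- 2) + 0)  →  (- 2);  E = (((- 2) + 0) + 0)
2. [add_zero →] ((- 2) + 0)  →  (- 2);  E = ((- 2) + 0)
3. [add_zero →] ((- 2) + 0)  →  (- 2);  cost 2 ≤ 2, done

(- 2)   [cost 2]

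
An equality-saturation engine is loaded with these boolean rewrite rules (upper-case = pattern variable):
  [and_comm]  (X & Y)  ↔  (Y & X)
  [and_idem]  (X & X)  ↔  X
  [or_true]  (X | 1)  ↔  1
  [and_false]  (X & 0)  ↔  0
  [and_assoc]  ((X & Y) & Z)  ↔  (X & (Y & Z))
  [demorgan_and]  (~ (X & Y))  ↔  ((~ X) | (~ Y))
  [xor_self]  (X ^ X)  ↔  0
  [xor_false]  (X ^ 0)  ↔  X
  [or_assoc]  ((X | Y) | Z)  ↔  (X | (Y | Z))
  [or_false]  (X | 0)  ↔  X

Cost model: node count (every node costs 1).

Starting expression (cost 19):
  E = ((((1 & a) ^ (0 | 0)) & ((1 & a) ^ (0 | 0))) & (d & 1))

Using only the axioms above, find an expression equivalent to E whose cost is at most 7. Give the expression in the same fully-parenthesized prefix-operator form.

((1 & a) & (d & 1))   [cost 7]

1. [and_idem →] (((1 & a) ^ (0 | 0)) & ((1 & a) ^ (0 | 0)))  →  ((1 & a) ^ (0 | 0));  E = (((1 & a) ^ (0 | 0)) & (d & 1))
2. [or_false →] (0 | 0)  →  0;  E = (((1 & a) ^ 0) & (d & 1))
3. [xor_false →] ((1 & a) ^ 0)  →  (1 & a);  cost 7 ≤ 7, done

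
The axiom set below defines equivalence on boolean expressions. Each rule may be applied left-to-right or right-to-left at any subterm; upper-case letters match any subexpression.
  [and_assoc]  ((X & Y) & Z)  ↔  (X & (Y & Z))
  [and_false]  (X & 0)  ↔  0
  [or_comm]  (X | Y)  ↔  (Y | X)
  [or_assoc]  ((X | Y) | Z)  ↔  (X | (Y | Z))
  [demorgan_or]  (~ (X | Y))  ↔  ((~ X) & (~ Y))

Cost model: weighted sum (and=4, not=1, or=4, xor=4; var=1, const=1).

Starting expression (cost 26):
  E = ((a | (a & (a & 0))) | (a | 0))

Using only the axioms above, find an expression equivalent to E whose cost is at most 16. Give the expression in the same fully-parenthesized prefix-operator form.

(1) (a & 0)  =[and_false →]=  0    ⊢ ((a | (a & 0)) | (a | 0))
(2) ((a | (a & 0)) | (a | 0))  =[or_comm →]=  ((a | 0) | (a | (a & 0)))
(3) (a & 0)  =[and_false →]=  0    ⊢ cost 16, within 16

((a | 0) | (a | 0))   [cost 16]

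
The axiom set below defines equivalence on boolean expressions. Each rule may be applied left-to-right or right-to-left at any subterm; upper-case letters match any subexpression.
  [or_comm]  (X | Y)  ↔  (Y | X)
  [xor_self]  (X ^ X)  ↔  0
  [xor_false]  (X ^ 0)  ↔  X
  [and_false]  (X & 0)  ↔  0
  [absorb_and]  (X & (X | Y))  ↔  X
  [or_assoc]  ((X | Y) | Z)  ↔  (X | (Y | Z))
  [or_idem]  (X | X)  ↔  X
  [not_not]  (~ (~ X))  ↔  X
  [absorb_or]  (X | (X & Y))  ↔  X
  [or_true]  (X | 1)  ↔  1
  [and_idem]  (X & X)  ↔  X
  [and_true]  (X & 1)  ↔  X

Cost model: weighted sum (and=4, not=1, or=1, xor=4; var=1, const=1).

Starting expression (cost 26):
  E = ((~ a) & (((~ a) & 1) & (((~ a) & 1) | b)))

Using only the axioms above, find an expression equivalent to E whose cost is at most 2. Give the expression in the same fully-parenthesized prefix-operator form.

1. [absorb_and →] (((~ a) & 1) & (((~ a) & 1) | b))  →  ((~ a) & 1);  E = ((~ a) & ((~ a) & 1))
2. [and_true →] ((~ a) & 1)  →  (~ a);  E = ((~ a) & (~ a))
3. [and_idem →] ((~ a) & (~ a))  →  (~ a);  cost 2 ≤ 2, done

(~ a)   [cost 2]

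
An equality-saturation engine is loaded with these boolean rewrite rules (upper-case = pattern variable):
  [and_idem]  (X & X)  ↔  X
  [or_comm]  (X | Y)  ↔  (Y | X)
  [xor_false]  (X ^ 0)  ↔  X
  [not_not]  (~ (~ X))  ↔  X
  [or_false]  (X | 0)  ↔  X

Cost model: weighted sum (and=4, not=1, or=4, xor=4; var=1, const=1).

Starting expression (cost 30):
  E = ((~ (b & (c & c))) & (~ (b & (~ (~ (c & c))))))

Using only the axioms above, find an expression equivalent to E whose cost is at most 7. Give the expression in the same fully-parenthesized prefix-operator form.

1. [not_not →] (~ (~ (c & c)))  →  (c & c);  E = ((~ (b & (c & c))) & (~ (b & (c & c))))
2. [and_idem →] ((~ (b & (c & c))) & (~ (b & (c & c))))  →  (~ (b & (c & c)))
3. [and_idem →] (c & c)  →  c;  cost 7 ≤ 7, done

(~ (b & c))   [cost 7]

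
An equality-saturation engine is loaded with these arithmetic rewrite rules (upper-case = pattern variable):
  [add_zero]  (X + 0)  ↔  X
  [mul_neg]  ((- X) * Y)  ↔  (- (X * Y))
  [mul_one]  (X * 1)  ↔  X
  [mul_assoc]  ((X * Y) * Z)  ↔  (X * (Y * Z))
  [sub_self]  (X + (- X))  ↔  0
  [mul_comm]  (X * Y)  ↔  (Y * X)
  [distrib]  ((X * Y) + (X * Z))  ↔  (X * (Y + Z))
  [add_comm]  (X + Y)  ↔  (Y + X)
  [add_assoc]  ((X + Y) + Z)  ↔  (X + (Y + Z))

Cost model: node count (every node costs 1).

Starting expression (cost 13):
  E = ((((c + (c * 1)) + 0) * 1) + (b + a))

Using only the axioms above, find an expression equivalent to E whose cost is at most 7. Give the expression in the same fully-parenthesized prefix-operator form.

step 1: mul_one (→) rewrites (c * 1) into c, now ((((c + c) + 0) * 1) + (b + a))
step 2: add_zero (→) rewrites ((c + c) + 0) into (c + c), now (((c + c) * 1) + (b + a))
step 3: mul_one (→) rewrites ((c + c) * 1) into (c + c), reaching cost 7 (bound 7)

((c + c) + (b + a))   [cost 7]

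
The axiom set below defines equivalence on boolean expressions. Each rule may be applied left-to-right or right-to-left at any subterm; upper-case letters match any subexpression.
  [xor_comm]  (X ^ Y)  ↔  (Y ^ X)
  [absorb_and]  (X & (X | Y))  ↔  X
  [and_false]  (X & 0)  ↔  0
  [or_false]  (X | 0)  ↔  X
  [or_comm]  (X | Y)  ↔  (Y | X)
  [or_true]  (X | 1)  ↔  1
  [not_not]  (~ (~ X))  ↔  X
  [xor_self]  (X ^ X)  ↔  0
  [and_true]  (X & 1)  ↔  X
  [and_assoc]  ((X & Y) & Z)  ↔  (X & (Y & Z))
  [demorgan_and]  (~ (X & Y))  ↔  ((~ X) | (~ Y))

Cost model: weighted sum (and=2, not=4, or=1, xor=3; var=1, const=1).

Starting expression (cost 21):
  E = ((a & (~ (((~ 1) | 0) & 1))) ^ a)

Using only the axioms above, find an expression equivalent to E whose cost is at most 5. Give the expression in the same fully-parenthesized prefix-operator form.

(a ^ a)   [cost 5]

(1) (((~ 1) | 0) & 1)  =[and_true →]=  ((~ 1) | 0)    ⊢ ((a & (~ ((~ 1) | 0))) ^ a)
(2) ((~ 1) | 0)  =[or_false →]=  (~ 1)    ⊢ ((a & (~ (~ 1))) ^ a)
(3) (~ (~ 1))  =[not_not →]=  1    ⊢ ((a & 1) ^ a)
(4) (a & 1)  =[and_true →]=  a    ⊢ cost 5, within 5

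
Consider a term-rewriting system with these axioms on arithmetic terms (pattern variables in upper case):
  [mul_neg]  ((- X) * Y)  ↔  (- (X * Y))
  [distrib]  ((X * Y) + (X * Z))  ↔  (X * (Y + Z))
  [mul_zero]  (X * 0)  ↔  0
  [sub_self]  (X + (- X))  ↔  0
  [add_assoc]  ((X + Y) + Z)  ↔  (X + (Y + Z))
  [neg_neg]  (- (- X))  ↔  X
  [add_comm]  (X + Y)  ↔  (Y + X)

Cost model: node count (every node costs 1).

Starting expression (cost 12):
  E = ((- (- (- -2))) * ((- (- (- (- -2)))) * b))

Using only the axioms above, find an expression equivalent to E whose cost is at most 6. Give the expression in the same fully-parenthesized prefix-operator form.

(1) (- (- -2))  =[neg_neg →]=  -2    ⊢ ((- (- (- -2))) * ((- (- -2)) * b))
(2) (- (- -2))  =[neg_neg →]=  -2    ⊢ ((- (- (- -2))) * (-2 * b))
(3) (- (- (- -2)))  =[neg_neg →]=  (- -2)    ⊢ cost 6, within 6

((- -2) * (-2 * b))   [cost 6]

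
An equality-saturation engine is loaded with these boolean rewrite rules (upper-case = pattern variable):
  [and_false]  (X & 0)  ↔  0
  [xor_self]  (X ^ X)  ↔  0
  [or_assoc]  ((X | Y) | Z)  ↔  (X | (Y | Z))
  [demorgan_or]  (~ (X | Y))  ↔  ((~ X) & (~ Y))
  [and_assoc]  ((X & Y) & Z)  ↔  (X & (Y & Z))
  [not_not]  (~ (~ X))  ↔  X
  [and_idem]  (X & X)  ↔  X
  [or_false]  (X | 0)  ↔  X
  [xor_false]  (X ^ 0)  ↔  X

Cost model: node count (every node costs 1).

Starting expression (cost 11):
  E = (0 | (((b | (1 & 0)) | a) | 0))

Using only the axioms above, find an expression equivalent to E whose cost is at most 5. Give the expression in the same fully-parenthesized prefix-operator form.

(1) (1 & 0)  =[and_false →]=  0    ⊢ (0 | (((b | 0) | a) | 0))
(2) (((b | 0) | a) | 0)  =[or_false →]=  ((b | 0) | a)    ⊢ (0 | ((b | 0) | a))
(3) (b | 0)  =[or_false →]=  b    ⊢ cost 5, within 5

(0 | (b | a))   [cost 5]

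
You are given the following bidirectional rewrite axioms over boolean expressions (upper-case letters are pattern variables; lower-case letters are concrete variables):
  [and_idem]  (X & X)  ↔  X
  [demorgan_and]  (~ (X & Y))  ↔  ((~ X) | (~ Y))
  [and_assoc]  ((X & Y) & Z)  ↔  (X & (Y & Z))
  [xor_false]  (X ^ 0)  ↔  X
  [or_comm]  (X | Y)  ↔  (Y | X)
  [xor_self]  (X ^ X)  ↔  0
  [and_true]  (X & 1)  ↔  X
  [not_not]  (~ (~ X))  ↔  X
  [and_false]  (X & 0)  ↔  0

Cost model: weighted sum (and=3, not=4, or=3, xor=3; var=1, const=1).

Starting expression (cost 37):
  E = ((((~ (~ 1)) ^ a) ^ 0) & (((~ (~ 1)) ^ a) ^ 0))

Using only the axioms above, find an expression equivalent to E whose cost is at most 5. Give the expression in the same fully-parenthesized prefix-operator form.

(1 ^ a)   [cost 5]

1. [and_idem →] ((((~ (~ 1)) ^ a) ^ 0) & (((~ (~ 1)) ^ a) ^ 0))  →  (((~ (~ 1)) ^ a) ^ 0)
2. [xor_false →] (((~ (~ 1)) ^ a) ^ 0)  →  ((~ (~ 1)) ^ a)
3. [not_not →] (~ (~ 1))  →  1;  cost 5 ≤ 5, done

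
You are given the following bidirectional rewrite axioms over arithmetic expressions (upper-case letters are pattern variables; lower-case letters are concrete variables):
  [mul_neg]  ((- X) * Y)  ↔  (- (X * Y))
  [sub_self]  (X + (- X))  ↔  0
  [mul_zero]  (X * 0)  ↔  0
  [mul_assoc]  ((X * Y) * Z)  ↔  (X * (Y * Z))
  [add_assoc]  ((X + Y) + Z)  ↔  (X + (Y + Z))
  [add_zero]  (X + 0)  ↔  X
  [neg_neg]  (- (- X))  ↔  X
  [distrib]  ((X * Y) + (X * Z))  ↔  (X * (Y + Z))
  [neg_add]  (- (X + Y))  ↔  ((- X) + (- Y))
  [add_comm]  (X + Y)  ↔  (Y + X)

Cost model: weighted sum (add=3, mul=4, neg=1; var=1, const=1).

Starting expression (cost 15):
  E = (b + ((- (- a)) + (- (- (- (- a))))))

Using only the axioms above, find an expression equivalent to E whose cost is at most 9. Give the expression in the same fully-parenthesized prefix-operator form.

step 1: neg_neg (→) rewrites (- (- (- (- a)))) into (- (- a)), now (b + ((- (- a)) + (- (- a))))
step 2: add_comm (→) rewrites (b + ((- (- a)) + (- (- a)))) into (((- (- a)) + (- (- a))) + b)
step 3: neg_neg (→) rewrites (- (- a)) into a, now ((a + (- (- a))) + b)
step 4: neg_neg (→) rewrites (- (- a)) into a, reaching cost 9 (bound 9)

((a + a) + b)   [cost 9]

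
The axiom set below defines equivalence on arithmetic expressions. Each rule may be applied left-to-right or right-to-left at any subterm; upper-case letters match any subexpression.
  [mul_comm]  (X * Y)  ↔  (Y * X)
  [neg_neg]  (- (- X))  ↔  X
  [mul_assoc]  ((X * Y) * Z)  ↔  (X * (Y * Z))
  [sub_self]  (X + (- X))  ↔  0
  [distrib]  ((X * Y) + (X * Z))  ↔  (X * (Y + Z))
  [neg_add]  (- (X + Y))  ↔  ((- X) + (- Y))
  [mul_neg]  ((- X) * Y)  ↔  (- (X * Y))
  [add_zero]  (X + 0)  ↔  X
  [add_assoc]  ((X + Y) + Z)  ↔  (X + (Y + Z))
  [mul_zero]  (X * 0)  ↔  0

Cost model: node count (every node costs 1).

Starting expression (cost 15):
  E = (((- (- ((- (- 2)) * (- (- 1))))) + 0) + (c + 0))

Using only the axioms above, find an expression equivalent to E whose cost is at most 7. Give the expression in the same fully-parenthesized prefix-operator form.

((2 * 1) + (c + 0))   [cost 7]

1. [neg_neg →] (- (- ((- (- 2)) * (- (- 1)))))  →  ((- (- 2)) * (- (- 1)));  E = ((((- (- 2)) * (- (- 1))) + 0) + (c + 0))
2. [neg_neg →] (- (- 2))  →  2;  E = (((2 * (- (- 1))) + 0) + (c + 0))
3. [add_zero →] ((2 * (- (- 1))) + 0)  →  (2 * (- (- 1)));  E = ((2 * (- (- 1))) + (c + 0))
4. [neg_neg →] (- (- 1))  →  1;  cost 7 ≤ 7, done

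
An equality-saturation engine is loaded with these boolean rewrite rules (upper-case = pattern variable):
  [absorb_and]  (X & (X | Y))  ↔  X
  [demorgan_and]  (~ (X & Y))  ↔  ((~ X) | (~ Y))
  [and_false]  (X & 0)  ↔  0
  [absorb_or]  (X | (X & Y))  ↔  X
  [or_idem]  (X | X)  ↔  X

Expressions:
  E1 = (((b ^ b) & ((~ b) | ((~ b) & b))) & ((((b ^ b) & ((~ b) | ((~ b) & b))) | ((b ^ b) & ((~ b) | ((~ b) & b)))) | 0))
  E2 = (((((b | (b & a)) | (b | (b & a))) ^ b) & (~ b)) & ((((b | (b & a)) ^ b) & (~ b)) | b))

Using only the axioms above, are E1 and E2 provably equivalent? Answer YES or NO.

step 1: or_idem (→) rewrites (((b ^ b) & ((~ b) | ((~ b) & b))) | ((b ^ b) & ((~ b) | ((~ b) & b)))) into ((b ^ b) & ((~ b) | ((~ b) & b))), now (((b ^ b) & ((~ b) | ((~ b) & b))) & (((b ^ b) & ((~ b) | ((~ b) & b))) | 0))
step 2: absorb_and (→) rewrites (((b ^ b) & ((~ b) | ((~ b) & b))) & (((b ^ b) & ((~ b) | ((~ b) & b))) | 0)) into ((b ^ b) & ((~ b) | ((~ b) & b)))
step 3: absorb_or (→) rewrites ((~ b) | ((~ b) & b)) into (~ b), now ((b ^ b) & (~ b))
step 4: absorb_or (←) rewrites b into (b | (b & a)), now (((b | (b & a)) ^ b) & (~ b))
step 5: absorb_and (←) rewrites (((b | (b & a)) ^ b) & (~ b)) into ((((b | (b & a)) ^ b) & (~ b)) & ((((b | (b & a)) ^ b) & (~ b)) | b))
step 6: or_idem (←) rewrites (b | (b & a)) into ((b | (b & a)) | (b | (b & a))), which is E2

YES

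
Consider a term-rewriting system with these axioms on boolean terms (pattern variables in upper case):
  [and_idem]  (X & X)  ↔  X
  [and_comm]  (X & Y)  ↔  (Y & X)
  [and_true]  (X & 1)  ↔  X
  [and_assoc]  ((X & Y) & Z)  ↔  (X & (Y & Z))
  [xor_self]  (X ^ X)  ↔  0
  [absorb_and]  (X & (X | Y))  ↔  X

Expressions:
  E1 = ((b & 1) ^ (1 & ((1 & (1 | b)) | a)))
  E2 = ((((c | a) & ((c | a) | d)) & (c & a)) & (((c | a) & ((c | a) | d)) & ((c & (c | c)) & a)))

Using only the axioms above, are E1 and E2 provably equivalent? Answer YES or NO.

All listed rules preserve value, hence provable equivalence implies equal values everywhere; look for a separating assignment.
a=0, b=0, c=0, d=0 gives E1 ↦ 1, E2 ↦ 0; values differ ⇒ not provably equivalent.

NO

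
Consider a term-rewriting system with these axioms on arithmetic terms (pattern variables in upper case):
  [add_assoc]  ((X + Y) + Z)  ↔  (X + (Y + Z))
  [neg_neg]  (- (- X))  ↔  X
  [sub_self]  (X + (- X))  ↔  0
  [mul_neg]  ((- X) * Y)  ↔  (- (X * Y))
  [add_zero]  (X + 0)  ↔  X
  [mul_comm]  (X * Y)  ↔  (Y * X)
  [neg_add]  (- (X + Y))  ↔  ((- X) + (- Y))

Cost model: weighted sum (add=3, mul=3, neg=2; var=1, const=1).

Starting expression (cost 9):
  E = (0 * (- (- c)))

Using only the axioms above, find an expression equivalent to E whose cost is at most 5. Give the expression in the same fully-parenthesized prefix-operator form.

(0 * c)   [cost 5]

(1) (- (- c))  =[neg_neg →]=  c    ⊢ cost 5, within 5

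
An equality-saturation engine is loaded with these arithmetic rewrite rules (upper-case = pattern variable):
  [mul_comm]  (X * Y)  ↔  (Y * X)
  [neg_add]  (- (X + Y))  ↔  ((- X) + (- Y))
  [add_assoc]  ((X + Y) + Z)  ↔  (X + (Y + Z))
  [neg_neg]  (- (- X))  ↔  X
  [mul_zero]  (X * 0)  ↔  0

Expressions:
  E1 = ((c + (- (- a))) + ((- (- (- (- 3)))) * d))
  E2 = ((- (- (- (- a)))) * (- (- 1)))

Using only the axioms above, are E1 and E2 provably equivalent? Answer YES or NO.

The axioms are sound identities: if E1 ↔* E2 then E1 and E2 evaluate identically under any assignment.
Under a=0, c=0, d=1: E1 evaluates to 3, E2 to 0. Distinct ⇒ no rewrite sequence connects them.

NO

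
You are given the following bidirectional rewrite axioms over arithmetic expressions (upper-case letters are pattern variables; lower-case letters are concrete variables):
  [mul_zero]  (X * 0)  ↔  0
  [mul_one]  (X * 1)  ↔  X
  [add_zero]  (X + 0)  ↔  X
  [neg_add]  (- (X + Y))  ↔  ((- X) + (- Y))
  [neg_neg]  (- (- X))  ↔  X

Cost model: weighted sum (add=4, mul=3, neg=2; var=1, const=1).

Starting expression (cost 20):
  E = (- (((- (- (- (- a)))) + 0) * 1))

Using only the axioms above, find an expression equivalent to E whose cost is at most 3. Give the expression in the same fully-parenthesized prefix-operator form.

1. [neg_neg →] (- (- (- a)))  →  (- a);  E = (- (((- (- a)) + 0) * 1))
2. [mul_one →] (((- (- a)) + 0) * 1)  →  ((- (- a)) + 0);  E = (- ((- (- a)) + 0))
3. [add_zero →] ((- (- a)) + 0)  →  (- (- a));  E = (- (- (- a)))
4. [neg_neg →] (- (- (- a)))  →  (- a);  cost 3 ≤ 3, done

(- a)   [cost 3]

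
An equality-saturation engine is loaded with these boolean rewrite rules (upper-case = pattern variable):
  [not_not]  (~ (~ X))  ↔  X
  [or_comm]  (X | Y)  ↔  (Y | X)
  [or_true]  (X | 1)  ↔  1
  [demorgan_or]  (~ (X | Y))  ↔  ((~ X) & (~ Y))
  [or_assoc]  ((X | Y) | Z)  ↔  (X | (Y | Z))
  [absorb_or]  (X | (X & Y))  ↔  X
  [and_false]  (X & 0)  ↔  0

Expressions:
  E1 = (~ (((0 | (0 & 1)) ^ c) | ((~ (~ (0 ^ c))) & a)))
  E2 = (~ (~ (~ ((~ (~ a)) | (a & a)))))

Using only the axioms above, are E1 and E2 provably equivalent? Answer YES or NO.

NO

All listed rules preserve value, hence provable equivalence implies equal values everywhere; look for a separating assignment.
a=0, c=1 gives E1 ↦ 0, E2 ↦ 1; values differ ⇒ not provably equivalent.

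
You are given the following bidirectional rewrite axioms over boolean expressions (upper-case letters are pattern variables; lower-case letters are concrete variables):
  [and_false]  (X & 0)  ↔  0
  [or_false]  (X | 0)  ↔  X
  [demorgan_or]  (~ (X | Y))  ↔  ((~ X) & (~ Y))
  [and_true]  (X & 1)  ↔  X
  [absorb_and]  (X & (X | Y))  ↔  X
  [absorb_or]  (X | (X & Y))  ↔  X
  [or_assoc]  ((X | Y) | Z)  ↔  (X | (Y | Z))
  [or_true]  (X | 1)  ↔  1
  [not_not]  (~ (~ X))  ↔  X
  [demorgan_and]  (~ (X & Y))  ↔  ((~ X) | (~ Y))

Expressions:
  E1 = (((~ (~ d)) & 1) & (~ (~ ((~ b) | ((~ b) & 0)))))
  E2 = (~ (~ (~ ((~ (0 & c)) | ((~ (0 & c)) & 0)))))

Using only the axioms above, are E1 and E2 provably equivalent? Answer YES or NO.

NO

The axioms are sound identities: if E1 ↔* E2 then E1 and E2 evaluate identically under any assignment.
Under b=0, c=0, d=1: E1 evaluates to 1, E2 to 0. Distinct ⇒ no rewrite sequence connects them.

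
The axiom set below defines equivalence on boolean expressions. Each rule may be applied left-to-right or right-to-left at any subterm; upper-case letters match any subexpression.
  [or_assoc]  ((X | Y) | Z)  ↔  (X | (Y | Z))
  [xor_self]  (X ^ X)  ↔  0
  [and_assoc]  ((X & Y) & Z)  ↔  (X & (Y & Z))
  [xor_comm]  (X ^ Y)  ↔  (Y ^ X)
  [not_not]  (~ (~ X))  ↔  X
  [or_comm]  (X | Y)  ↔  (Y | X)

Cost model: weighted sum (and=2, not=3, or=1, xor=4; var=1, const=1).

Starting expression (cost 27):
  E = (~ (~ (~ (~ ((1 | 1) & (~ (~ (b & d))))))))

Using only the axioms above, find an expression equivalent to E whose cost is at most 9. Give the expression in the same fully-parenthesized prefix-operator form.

((1 | 1) & (b & d))   [cost 9]

1. [not_not →] (~ (~ (b & d)))  →  (b & d);  E = (~ (~ (~ (~ ((1 | 1) & (b & d))))))
2. [not_not →] (~ (~ (~ ((1 | 1) & (b & d)))))  →  (~ ((1 | 1) & (b & d)));  E = (~ (~ ((1 | 1) & (b & d))))
3. [not_not →] (~ (~ ((1 | 1) & (b & d))))  →  ((1 | 1) & (b & d));  cost 9 ≤ 9, done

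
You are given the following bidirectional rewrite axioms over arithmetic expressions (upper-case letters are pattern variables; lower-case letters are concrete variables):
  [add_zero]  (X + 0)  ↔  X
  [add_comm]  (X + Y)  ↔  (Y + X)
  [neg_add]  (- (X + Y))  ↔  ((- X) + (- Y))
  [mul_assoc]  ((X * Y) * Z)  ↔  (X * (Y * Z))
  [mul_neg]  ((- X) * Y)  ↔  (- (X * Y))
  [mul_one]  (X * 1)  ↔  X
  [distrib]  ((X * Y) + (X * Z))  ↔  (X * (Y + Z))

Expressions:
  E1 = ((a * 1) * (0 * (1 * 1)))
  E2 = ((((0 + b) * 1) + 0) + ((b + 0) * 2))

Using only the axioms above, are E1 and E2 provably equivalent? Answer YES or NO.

Every axiom is a valid identity, so a rewrite proof would force E1 and E2 to agree under every assignment.
At a=0, b=1: E1 = 0 but E2 = 3; they differ, so no derivation exists.

NO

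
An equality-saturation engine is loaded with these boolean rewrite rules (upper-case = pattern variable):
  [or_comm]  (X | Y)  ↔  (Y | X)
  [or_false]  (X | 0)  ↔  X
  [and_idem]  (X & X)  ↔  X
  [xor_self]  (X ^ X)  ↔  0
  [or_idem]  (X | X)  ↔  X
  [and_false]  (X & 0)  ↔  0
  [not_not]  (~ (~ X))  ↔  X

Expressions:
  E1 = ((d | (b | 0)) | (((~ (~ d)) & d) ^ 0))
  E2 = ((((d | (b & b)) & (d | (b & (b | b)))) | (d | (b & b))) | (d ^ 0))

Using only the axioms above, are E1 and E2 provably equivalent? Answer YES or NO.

YES

step 1: or_false (→) rewrites (b | 0) into b, now ((d | b) | (((~ (~ d)) & d) ^ 0))
step 2: not_not (→) rewrites (~ (~ d)) into d, now ((d | b) | ((d & d) ^ 0))
step 3: and_idem (→) rewrites (d & d) into d, now ((d | b) | (d ^ 0))
step 4: and_idem (←) rewrites b into (b & b), now ((d | (b & b)) | (d ^ 0))
step 5: or_idem (←) rewrites (d | (b & b)) into ((d | (b & b)) | (d | (b & b))), now (((d | (b & b)) | (d | (b & b))) | (d ^ 0))
step 6: and_idem (←) rewrites (d | (b & b)) into ((d | (b & b)) & (d | (b & b))), now ((((d | (b & b)) & (d | (b & b))) | (d | (b & b))) | (d ^ 0))
step 7: or_idem (←) rewrites b into (b | b), which is E2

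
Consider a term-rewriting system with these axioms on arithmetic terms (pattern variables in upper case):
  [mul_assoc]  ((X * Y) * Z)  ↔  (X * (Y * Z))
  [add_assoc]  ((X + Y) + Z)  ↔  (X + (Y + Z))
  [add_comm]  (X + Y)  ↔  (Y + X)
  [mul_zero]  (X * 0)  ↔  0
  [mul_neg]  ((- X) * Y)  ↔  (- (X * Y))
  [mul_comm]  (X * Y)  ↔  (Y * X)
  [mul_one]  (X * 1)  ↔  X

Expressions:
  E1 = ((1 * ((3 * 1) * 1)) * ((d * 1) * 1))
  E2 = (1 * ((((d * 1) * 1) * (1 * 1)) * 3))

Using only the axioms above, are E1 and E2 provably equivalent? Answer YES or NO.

YES

1. [mul_one →] (3 * 1)  →  3;  E1 = ((1 * (3 * 1)) * ((d * 1) * 1))
2. [mul_comm →] (1 * (3 * 1))  →  ((3 * 1) * 1);  E1 = (((3 * 1) * 1) * ((d * 1) * 1))
3. [mul_one →] (d * 1)  →  d;  E1 = (((3 * 1) * 1) * (d * 1))
4. [mul_one →] (3 * 1)  →  3;  E1 = ((3 * 1) * (d * 1))
5. [mul_one →] (3 * 1)  →  3;  E1 = (3 * (d * 1))
6. [mul_comm →] (3 * (d * 1))  →  ((d * 1) * 3)
7. [mul_comm →] (d * 1)  →  (1 * d);  E1 = ((1 * d) * 3)
8. [mul_one ←] ((1 * d) * 3)  →  (((1 * d) * 3) * 1)
9. [mul_comm →] (((1 * d) * 3) * 1)  →  (1 * ((1 * d) * 3))
10. [mul_one ←] 1  →  (1 * 1);  E1 = (1 * (((1 * 1) * d) * 3))
11. [mul_comm →] ((1 * 1) * d)  →  (d * (1 * 1));  E1 = (1 * ((d * (1 * 1)) * 3))
12. [mul_one ←] d  →  (d * 1);  E1 = (1 * (((d * 1) * (1 * 1)) * 3))
13. [mul_one ←] (d * 1)  →  ((d * 1) * 1);  this is E2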